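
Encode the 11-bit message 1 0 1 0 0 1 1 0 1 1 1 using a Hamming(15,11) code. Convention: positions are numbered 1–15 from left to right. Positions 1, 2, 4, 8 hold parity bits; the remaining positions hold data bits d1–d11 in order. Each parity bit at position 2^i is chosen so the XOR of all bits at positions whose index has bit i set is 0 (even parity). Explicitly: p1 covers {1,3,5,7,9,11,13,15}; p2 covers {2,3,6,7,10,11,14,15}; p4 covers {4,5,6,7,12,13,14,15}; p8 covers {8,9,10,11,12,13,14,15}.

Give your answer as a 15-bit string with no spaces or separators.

Place data at non-parity positions: p1 p2 1 p4 0 1 0 p8 0 1 1 0 1 1 1
p1 (pos 1,3,5,7,9,11,13,15): XOR of data positions = 1⊕0⊕0⊕0⊕1⊕1⊕1 = 0
p2 (pos 2,3,6,7,10,11,14,15): XOR of data positions = 1⊕1⊕0⊕1⊕1⊕1⊕1 = 0
p4 (pos 4,5,6,7,12,13,14,15): XOR of data positions = 0⊕1⊕0⊕0⊕1⊕1⊕1 = 0
p8 (pos 8,9,10,11,12,13,14,15): XOR of data positions = 0⊕1⊕1⊕0⊕1⊕1⊕1 = 1
Codeword: 001001010110111

001001010110111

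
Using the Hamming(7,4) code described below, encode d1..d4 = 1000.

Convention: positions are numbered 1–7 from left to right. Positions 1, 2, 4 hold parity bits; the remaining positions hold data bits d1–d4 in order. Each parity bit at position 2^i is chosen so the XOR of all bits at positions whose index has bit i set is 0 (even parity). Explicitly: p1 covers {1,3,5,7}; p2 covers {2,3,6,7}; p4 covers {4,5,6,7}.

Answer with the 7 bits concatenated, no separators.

1110000

Place data at non-parity positions: p1 p2 1 p4 0 0 0
p1 (pos 1,3,5,7): XOR of data positions = 1⊕0⊕0 = 1
p2 (pos 2,3,6,7): XOR of data positions = 1⊕0⊕0 = 1
p4 (pos 4,5,6,7): XOR of data positions = 0⊕0⊕0 = 0
Codeword: 1110000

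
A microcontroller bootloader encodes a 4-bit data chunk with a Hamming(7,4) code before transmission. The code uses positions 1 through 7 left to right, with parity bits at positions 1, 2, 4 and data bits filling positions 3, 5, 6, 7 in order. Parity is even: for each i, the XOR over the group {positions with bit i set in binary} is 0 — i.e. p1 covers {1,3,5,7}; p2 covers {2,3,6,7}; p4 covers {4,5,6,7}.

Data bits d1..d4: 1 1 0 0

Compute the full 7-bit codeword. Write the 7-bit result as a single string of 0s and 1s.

Place data at non-parity positions: p1 p2 1 p4 1 0 0
p1 (pos 1,3,5,7): XOR of data positions = 1⊕1⊕0 = 0
p2 (pos 2,3,6,7): XOR of data positions = 1⊕0⊕0 = 1
p4 (pos 4,5,6,7): XOR of data positions = 1⊕0⊕0 = 1
Codeword: 0111100

0111100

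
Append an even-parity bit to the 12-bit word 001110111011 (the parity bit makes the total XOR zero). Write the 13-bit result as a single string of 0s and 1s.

0011101110110

XOR of the 12 data bits: 0⊕0⊕1⊕1⊕1⊕0⊕1⊕1⊕1⊕0⊕1⊕1 = 0
Parity bit = 0 (so all 13 bits XOR to 0).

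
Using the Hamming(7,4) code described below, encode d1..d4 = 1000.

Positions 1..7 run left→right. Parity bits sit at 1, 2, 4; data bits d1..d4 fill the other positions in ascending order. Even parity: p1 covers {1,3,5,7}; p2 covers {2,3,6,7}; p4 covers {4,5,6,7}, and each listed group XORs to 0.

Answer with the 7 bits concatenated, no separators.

1110000

Place data at non-parity positions: p1 p2 1 p4 0 0 0
p1 (pos 1,3,5,7): XOR of data positions = 1⊕0⊕0 = 1
p2 (pos 2,3,6,7): XOR of data positions = 1⊕0⊕0 = 1
p4 (pos 4,5,6,7): XOR of data positions = 0⊕0⊕0 = 0
Codeword: 1110000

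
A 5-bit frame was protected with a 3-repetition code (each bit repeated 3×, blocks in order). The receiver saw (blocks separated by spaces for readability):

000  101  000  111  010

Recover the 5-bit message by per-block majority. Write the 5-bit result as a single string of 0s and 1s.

01010

Block 1 (000): 0 ones → 0
Block 2 (101): 2 ones → 1
Block 3 (000): 0 ones → 0
Block 4 (111): 3 ones → 1
Block 5 (010): 1 one → 0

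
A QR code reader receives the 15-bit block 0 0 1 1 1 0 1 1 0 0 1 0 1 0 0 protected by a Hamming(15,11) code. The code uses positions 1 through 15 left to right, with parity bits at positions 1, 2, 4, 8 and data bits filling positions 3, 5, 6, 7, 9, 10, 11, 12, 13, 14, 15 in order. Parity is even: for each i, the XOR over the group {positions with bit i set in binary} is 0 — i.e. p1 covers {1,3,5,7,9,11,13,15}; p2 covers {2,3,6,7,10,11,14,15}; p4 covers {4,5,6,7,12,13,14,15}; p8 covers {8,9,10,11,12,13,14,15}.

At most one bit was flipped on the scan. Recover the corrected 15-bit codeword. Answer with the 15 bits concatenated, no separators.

001110110000100

s1 (pos 1,3,5,7,9,11,13,15): 0⊕1⊕1⊕1⊕0⊕1⊕1⊕0 = 1
s2 (pos 2,3,6,7,10,11,14,15): 0⊕1⊕0⊕1⊕0⊕1⊕0⊕0 = 1
s4 (pos 4,5,6,7,12,13,14,15): 1⊕1⊕0⊕1⊕0⊕1⊕0⊕0 = 0
s8 (pos 8,9,10,11,12,13,14,15): 1⊕0⊕0⊕1⊕0⊕1⊕0⊕0 = 1
Syndrome s8…s1 = 1011 → error at position 11.
Flip position 11: 001110110010100 → 001110110000100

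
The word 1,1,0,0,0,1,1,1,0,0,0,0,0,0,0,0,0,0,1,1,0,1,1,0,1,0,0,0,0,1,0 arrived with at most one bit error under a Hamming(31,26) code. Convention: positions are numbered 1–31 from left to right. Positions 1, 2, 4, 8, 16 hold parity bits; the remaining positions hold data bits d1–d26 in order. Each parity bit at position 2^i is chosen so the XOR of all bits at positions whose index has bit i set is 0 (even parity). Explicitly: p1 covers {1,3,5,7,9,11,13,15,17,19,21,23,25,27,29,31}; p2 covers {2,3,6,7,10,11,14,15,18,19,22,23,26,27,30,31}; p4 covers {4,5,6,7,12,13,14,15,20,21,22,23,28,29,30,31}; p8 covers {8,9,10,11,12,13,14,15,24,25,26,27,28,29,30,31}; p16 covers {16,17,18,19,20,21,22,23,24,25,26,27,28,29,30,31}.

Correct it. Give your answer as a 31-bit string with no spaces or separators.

1100011100100000001101101000010

s1 (pos 1,3,5,7,9,11,13,15,17,19,21,23,25,27,29,31): 1⊕0⊕0⊕1⊕0⊕0⊕0⊕0⊕0⊕1⊕0⊕1⊕1⊕0⊕0⊕0 = 1
s2 (pos 2,3,6,7,10,11,14,15,18,19,22,23,26,27,30,31): 1⊕0⊕1⊕1⊕0⊕0⊕0⊕0⊕0⊕1⊕1⊕1⊕0⊕0⊕1⊕0 = 1
s4 (pos 4,5,6,7,12,13,14,15,20,21,22,23,28,29,30,31): 0⊕0⊕1⊕1⊕0⊕0⊕0⊕0⊕1⊕0⊕1⊕1⊕0⊕0⊕1⊕0 = 0
s8 (pos 8,9,10,11,12,13,14,15,24,25,26,27,28,29,30,31): 1⊕0⊕0⊕0⊕0⊕0⊕0⊕0⊕0⊕1⊕0⊕0⊕0⊕0⊕1⊕0 = 1
s16 (pos 16,17,18,19,20,21,22,23,24,25,26,27,28,29,30,31): 0⊕0⊕0⊕1⊕1⊕0⊕1⊕1⊕0⊕1⊕0⊕0⊕0⊕0⊕1⊕0 = 0
Syndrome s16…s1 = 01011 → error at position 11.
Flip position 11: 1100011100000000001101101000010 → 1100011100100000001101101000010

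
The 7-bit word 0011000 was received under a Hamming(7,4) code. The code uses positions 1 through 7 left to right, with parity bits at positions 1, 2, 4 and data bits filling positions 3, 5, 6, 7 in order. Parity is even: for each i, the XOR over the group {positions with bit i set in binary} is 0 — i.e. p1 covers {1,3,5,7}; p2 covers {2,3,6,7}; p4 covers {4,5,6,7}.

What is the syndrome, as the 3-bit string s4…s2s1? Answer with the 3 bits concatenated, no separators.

111

s1 (pos 1,3,5,7): 0⊕1⊕0⊕0 = 1
s2 (pos 2,3,6,7): 0⊕1⊕0⊕0 = 1
s4 (pos 4,5,6,7): 1⊕0⊕0⊕0 = 1
Syndrome s4…s1 = 111 → error at position 7.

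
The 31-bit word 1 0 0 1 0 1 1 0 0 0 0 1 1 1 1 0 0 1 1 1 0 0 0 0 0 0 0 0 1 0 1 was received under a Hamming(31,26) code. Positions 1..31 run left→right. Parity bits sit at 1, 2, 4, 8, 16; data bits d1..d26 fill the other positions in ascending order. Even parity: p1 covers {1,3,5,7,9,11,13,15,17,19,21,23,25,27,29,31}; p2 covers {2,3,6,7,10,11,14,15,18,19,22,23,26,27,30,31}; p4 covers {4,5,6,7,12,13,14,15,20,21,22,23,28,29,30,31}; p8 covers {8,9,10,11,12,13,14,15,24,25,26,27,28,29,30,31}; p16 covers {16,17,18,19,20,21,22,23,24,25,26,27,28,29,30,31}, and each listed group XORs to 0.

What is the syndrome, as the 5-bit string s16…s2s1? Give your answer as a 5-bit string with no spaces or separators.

s1 (pos 1,3,5,7,9,11,13,15,17,19,21,23,25,27,29,31): 1⊕0⊕0⊕1⊕0⊕0⊕1⊕1⊕0⊕1⊕0⊕0⊕0⊕0⊕1⊕1 = 1
s2 (pos 2,3,6,7,10,11,14,15,18,19,22,23,26,27,30,31): 0⊕0⊕1⊕1⊕0⊕0⊕1⊕1⊕1⊕1⊕0⊕0⊕0⊕0⊕0⊕1 = 1
s4 (pos 4,5,6,7,12,13,14,15,20,21,22,23,28,29,30,31): 1⊕0⊕1⊕1⊕1⊕1⊕1⊕1⊕1⊕0⊕0⊕0⊕0⊕1⊕0⊕1 = 0
s8 (pos 8,9,10,11,12,13,14,15,24,25,26,27,28,29,30,31): 0⊕0⊕0⊕0⊕1⊕1⊕1⊕1⊕0⊕0⊕0⊕0⊕0⊕1⊕0⊕1 = 0
s16 (pos 16,17,18,19,20,21,22,23,24,25,26,27,28,29,30,31): 0⊕0⊕1⊕1⊕1⊕0⊕0⊕0⊕0⊕0⊕0⊕0⊕0⊕1⊕0⊕1 = 1
Syndrome s16…s1 = 10011 → error at position 19.

10011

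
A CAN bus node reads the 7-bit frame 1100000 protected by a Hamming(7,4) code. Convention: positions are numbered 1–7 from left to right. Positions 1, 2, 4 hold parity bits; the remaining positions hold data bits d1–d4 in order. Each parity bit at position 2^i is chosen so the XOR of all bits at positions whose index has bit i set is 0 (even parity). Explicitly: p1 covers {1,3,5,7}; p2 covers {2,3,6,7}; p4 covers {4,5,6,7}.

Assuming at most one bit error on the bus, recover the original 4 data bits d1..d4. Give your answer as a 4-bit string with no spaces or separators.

1000

s1 (pos 1,3,5,7): 1⊕0⊕0⊕0 = 1
s2 (pos 2,3,6,7): 1⊕0⊕0⊕0 = 1
s4 (pos 4,5,6,7): 0⊕0⊕0⊕0 = 0
Syndrome s4…s1 = 011 → error at position 3.
Flip position 3: 1100000 → 1110000
Read data bits from positions 3,5,6,7: 1000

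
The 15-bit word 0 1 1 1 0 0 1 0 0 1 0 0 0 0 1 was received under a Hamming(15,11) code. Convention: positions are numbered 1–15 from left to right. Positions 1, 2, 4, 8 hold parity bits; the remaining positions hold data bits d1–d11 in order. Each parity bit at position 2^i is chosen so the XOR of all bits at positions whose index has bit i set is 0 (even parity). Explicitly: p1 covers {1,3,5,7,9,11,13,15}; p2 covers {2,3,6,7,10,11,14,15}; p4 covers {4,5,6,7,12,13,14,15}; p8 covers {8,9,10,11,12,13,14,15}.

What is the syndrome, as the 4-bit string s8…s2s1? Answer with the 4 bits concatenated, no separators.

0111

s1 (pos 1,3,5,7,9,11,13,15): 0⊕1⊕0⊕1⊕0⊕0⊕0⊕1 = 1
s2 (pos 2,3,6,7,10,11,14,15): 1⊕1⊕0⊕1⊕1⊕0⊕0⊕1 = 1
s4 (pos 4,5,6,7,12,13,14,15): 1⊕0⊕0⊕1⊕0⊕0⊕0⊕1 = 1
s8 (pos 8,9,10,11,12,13,14,15): 0⊕0⊕1⊕0⊕0⊕0⊕0⊕1 = 0
Syndrome s8…s1 = 0111 → error at position 7.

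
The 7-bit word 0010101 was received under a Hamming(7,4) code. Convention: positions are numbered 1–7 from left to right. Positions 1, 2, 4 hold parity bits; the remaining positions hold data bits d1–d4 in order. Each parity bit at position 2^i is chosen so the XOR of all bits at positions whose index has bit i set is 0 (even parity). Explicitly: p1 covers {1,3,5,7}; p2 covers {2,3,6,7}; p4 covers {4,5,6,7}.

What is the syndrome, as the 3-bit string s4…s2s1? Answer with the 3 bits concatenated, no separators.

001

s1 (pos 1,3,5,7): 0⊕1⊕1⊕1 = 1
s2 (pos 2,3,6,7): 0⊕1⊕0⊕1 = 0
s4 (pos 4,5,6,7): 0⊕1⊕0⊕1 = 0
Syndrome s4…s1 = 001 → error at position 1.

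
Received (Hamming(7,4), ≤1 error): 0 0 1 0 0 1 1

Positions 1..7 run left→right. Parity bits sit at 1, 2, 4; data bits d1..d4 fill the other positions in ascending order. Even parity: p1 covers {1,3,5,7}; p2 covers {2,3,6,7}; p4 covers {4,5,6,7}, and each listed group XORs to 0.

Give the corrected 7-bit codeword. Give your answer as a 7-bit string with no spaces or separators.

0110011

s1 (pos 1,3,5,7): 0⊕1⊕0⊕1 = 0
s2 (pos 2,3,6,7): 0⊕1⊕1⊕1 = 1
s4 (pos 4,5,6,7): 0⊕0⊕1⊕1 = 0
Syndrome s4…s1 = 010 → error at position 2.
Flip position 2: 0010011 → 0110011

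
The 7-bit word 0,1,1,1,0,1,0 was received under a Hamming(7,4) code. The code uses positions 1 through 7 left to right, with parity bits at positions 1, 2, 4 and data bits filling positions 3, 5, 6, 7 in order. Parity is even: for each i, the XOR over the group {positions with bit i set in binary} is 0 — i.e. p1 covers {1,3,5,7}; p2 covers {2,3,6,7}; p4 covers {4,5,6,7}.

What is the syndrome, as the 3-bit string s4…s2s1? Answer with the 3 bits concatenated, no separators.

s1 (pos 1,3,5,7): 0⊕1⊕0⊕0 = 1
s2 (pos 2,3,6,7): 1⊕1⊕1⊕0 = 1
s4 (pos 4,5,6,7): 1⊕0⊕1⊕0 = 0
Syndrome s4…s1 = 011 → error at position 3.

011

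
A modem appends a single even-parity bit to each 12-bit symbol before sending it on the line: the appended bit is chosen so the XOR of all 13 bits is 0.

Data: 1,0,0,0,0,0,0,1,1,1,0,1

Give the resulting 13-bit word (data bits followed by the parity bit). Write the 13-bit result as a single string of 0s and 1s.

1000000111011

XOR of the 12 data bits: 1⊕0⊕0⊕0⊕0⊕0⊕0⊕1⊕1⊕1⊕0⊕1 = 1
Parity bit = 1 (so all 13 bits XOR to 0).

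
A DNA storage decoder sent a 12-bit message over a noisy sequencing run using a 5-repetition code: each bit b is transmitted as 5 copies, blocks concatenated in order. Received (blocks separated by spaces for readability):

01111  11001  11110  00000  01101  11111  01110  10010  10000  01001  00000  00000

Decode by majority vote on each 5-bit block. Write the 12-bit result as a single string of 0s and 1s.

Block 1 (01111): 4 ones → 1
Block 2 (11001): 3 ones → 1
Block 3 (11110): 4 ones → 1
Block 4 (00000): 0 ones → 0
Block 5 (01101): 3 ones → 1
Block 6 (11111): 5 ones → 1
Block 7 (01110): 3 ones → 1
Block 8 (10010): 2 ones → 0
Block 9 (10000): 1 one → 0
Block 10 (01001): 2 ones → 0
Block 11 (00000): 0 ones → 0
Block 12 (00000): 0 ones → 0

111011100000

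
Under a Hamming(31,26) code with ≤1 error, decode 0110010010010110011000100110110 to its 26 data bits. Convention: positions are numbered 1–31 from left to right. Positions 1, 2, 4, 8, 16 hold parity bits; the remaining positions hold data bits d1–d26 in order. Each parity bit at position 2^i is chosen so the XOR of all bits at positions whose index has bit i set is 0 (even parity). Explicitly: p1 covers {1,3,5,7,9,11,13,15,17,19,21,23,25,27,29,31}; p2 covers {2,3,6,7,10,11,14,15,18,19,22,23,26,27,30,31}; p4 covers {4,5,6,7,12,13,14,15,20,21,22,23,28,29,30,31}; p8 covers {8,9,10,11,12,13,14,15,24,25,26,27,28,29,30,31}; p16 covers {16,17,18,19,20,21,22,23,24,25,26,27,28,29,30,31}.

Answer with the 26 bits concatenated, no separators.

10101001011011000000110110

s1 (pos 1,3,5,7,9,11,13,15,17,19,21,23,25,27,29,31): 0⊕1⊕0⊕0⊕1⊕0⊕0⊕1⊕0⊕1⊕0⊕1⊕0⊕1⊕1⊕0 = 1
s2 (pos 2,3,6,7,10,11,14,15,18,19,22,23,26,27,30,31): 1⊕1⊕1⊕0⊕0⊕0⊕1⊕1⊕1⊕1⊕0⊕1⊕1⊕1⊕1⊕0 = 1
s4 (pos 4,5,6,7,12,13,14,15,20,21,22,23,28,29,30,31): 0⊕0⊕1⊕0⊕1⊕0⊕1⊕1⊕0⊕0⊕0⊕1⊕0⊕1⊕1⊕0 = 1
s8 (pos 8,9,10,11,12,13,14,15,24,25,26,27,28,29,30,31): 0⊕1⊕0⊕0⊕1⊕0⊕1⊕1⊕0⊕0⊕1⊕1⊕0⊕1⊕1⊕0 = 0
s16 (pos 16,17,18,19,20,21,22,23,24,25,26,27,28,29,30,31): 0⊕0⊕1⊕1⊕0⊕0⊕0⊕1⊕0⊕0⊕1⊕1⊕0⊕1⊕1⊕0 = 1
Syndrome s16…s1 = 10111 → error at position 23.
Flip position 23: 0110010010010110011000100110110 → 0110010010010110011000000110110
Read data bits from positions 3,5,6,7,9,10,11,12,13,14,15,17,18,19,20,21,22,23,24,25,26,27,28,29,30,31: 10101001011011000000110110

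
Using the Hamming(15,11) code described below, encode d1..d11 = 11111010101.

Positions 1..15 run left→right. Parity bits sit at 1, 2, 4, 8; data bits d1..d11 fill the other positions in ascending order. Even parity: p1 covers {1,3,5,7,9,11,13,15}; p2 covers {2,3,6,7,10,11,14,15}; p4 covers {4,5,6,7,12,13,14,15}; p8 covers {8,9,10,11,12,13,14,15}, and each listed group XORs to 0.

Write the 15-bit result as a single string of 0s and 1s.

111111101010101

Place data at non-parity positions: p1 p2 1 p4 1 1 1 p8 1 0 1 0 1 0 1
p1 (pos 1,3,5,7,9,11,13,15): XOR of data positions = 1⊕1⊕1⊕1⊕1⊕1⊕1 = 1
p2 (pos 2,3,6,7,10,11,14,15): XOR of data positions = 1⊕1⊕1⊕0⊕1⊕0⊕1 = 1
p4 (pos 4,5,6,7,12,13,14,15): XOR of data positions = 1⊕1⊕1⊕0⊕1⊕0⊕1 = 1
p8 (pos 8,9,10,11,12,13,14,15): XOR of data positions = 1⊕0⊕1⊕0⊕1⊕0⊕1 = 0
Codeword: 111111101010101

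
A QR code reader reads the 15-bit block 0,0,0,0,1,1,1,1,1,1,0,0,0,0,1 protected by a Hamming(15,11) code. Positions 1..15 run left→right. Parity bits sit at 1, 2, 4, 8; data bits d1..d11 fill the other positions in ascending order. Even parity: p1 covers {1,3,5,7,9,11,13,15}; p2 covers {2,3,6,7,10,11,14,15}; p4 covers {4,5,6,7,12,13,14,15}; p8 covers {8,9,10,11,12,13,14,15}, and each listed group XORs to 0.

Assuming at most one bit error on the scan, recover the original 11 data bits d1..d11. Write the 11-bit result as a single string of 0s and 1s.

01111100001

s1 (pos 1,3,5,7,9,11,13,15): 0⊕0⊕1⊕1⊕1⊕0⊕0⊕1 = 0
s2 (pos 2,3,6,7,10,11,14,15): 0⊕0⊕1⊕1⊕1⊕0⊕0⊕1 = 0
s4 (pos 4,5,6,7,12,13,14,15): 0⊕1⊕1⊕1⊕0⊕0⊕0⊕1 = 0
s8 (pos 8,9,10,11,12,13,14,15): 1⊕1⊕1⊕0⊕0⊕0⊕0⊕1 = 0
Syndrome s8…s1 = 0000 → no error.
Read data bits from positions 3,5,6,7,9,10,11,12,13,14,15: 01111100001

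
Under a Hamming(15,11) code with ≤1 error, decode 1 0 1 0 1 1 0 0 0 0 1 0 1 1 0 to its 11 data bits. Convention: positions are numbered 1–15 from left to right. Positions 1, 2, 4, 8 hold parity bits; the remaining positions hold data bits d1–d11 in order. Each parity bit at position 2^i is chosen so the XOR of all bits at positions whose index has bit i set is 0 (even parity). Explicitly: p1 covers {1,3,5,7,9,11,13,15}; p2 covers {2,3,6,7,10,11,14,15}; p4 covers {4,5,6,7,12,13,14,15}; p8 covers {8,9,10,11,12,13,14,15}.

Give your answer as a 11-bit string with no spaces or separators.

s1 (pos 1,3,5,7,9,11,13,15): 1⊕1⊕1⊕0⊕0⊕1⊕1⊕0 = 1
s2 (pos 2,3,6,7,10,11,14,15): 0⊕1⊕1⊕0⊕0⊕1⊕1⊕0 = 0
s4 (pos 4,5,6,7,12,13,14,15): 0⊕1⊕1⊕0⊕0⊕1⊕1⊕0 = 0
s8 (pos 8,9,10,11,12,13,14,15): 0⊕0⊕0⊕1⊕0⊕1⊕1⊕0 = 1
Syndrome s8…s1 = 1001 → error at position 9.
Flip position 9: 101011000010110 → 101011001010110
Read data bits from positions 3,5,6,7,9,10,11,12,13,14,15: 11101010110

11101010110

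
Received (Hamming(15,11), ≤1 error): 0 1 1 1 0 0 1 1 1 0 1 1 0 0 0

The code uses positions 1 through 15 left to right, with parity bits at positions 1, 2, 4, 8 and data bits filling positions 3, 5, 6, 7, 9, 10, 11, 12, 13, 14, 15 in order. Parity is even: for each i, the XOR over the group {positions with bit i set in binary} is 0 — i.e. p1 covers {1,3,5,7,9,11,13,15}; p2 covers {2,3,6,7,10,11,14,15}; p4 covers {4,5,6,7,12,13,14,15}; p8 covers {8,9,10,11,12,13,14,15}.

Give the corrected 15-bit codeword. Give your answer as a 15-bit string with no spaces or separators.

s1 (pos 1,3,5,7,9,11,13,15): 0⊕1⊕0⊕1⊕1⊕1⊕0⊕0 = 0
s2 (pos 2,3,6,7,10,11,14,15): 1⊕1⊕0⊕1⊕0⊕1⊕0⊕0 = 0
s4 (pos 4,5,6,7,12,13,14,15): 1⊕0⊕0⊕1⊕1⊕0⊕0⊕0 = 1
s8 (pos 8,9,10,11,12,13,14,15): 1⊕1⊕0⊕1⊕1⊕0⊕0⊕0 = 0
Syndrome s8…s1 = 0100 → error at position 4.
Flip position 4: 011100111011000 → 011000111011000

011000111011000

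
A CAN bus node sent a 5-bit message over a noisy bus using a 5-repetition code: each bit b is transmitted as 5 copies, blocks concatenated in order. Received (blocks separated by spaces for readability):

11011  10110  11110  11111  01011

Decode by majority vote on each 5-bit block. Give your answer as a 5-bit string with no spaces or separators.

Block 1 (11011): 4 ones → 1
Block 2 (10110): 3 ones → 1
Block 3 (11110): 4 ones → 1
Block 4 (11111): 5 ones → 1
Block 5 (01011): 3 ones → 1

11111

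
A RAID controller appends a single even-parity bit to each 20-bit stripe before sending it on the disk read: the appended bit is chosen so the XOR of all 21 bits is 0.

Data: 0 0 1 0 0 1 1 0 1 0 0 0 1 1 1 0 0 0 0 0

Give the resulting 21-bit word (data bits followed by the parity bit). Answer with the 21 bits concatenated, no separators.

XOR of the 20 data bits: 0⊕0⊕1⊕0⊕0⊕1⊕1⊕0⊕1⊕0⊕0⊕0⊕1⊕1⊕1⊕0⊕0⊕0⊕0⊕0 = 1
Parity bit = 1 (so all 21 bits XOR to 0).

001001101000111000001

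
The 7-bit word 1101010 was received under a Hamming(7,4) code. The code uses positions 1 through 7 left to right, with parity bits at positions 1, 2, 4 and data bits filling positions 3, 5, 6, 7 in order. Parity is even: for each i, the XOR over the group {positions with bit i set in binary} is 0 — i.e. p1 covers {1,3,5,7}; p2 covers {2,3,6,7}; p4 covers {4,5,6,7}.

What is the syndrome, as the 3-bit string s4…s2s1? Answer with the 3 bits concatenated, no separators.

001

s1 (pos 1,3,5,7): 1⊕0⊕0⊕0 = 1
s2 (pos 2,3,6,7): 1⊕0⊕1⊕0 = 0
s4 (pos 4,5,6,7): 1⊕0⊕1⊕0 = 0
Syndrome s4…s1 = 001 → error at position 1.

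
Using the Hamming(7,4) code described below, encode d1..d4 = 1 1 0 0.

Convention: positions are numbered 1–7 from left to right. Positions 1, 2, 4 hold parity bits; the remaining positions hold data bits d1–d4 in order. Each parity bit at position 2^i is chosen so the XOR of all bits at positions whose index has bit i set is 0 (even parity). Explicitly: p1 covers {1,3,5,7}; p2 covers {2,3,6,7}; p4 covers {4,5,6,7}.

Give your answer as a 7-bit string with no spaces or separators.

Place data at non-parity positions: p1 p2 1 p4 1 0 0
p1 (pos 1,3,5,7): XOR of data positions = 1⊕1⊕0 = 0
p2 (pos 2,3,6,7): XOR of data positions = 1⊕0⊕0 = 1
p4 (pos 4,5,6,7): XOR of data positions = 1⊕0⊕0 = 1
Codeword: 0111100

0111100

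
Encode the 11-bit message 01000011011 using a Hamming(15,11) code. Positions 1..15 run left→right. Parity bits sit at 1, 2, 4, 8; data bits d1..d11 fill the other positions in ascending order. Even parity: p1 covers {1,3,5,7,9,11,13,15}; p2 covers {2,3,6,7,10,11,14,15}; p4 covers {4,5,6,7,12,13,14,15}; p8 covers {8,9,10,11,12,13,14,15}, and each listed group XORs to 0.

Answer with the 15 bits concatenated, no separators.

Place data at non-parity positions: p1 p2 0 p4 1 0 0 p8 0 0 1 1 0 1 1
p1 (pos 1,3,5,7,9,11,13,15): XOR of data positions = 0⊕1⊕0⊕0⊕1⊕0⊕1 = 1
p2 (pos 2,3,6,7,10,11,14,15): XOR of data positions = 0⊕0⊕0⊕0⊕1⊕1⊕1 = 1
p4 (pos 4,5,6,7,12,13,14,15): XOR of data positions = 1⊕0⊕0⊕1⊕0⊕1⊕1 = 0
p8 (pos 8,9,10,11,12,13,14,15): XOR of data positions = 0⊕0⊕1⊕1⊕0⊕1⊕1 = 0
Codeword: 110010000011011

110010000011011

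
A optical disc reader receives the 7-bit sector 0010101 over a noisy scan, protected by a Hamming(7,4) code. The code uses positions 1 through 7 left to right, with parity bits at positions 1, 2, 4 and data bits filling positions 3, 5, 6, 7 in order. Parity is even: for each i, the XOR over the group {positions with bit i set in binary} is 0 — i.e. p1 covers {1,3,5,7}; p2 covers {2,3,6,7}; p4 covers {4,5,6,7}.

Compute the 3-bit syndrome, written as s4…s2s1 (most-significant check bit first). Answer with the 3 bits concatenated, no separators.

001

s1 (pos 1,3,5,7): 0⊕1⊕1⊕1 = 1
s2 (pos 2,3,6,7): 0⊕1⊕0⊕1 = 0
s4 (pos 4,5,6,7): 0⊕1⊕0⊕1 = 0
Syndrome s4…s1 = 001 → error at position 1.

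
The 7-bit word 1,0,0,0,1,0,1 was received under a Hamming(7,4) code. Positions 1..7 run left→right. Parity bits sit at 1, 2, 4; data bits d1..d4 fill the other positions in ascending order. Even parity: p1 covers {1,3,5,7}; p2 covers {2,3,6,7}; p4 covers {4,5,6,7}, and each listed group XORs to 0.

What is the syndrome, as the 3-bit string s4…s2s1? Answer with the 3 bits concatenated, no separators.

s1 (pos 1,3,5,7): 1⊕0⊕1⊕1 = 1
s2 (pos 2,3,6,7): 0⊕0⊕0⊕1 = 1
s4 (pos 4,5,6,7): 0⊕1⊕0⊕1 = 0
Syndrome s4…s1 = 011 → error at position 3.

011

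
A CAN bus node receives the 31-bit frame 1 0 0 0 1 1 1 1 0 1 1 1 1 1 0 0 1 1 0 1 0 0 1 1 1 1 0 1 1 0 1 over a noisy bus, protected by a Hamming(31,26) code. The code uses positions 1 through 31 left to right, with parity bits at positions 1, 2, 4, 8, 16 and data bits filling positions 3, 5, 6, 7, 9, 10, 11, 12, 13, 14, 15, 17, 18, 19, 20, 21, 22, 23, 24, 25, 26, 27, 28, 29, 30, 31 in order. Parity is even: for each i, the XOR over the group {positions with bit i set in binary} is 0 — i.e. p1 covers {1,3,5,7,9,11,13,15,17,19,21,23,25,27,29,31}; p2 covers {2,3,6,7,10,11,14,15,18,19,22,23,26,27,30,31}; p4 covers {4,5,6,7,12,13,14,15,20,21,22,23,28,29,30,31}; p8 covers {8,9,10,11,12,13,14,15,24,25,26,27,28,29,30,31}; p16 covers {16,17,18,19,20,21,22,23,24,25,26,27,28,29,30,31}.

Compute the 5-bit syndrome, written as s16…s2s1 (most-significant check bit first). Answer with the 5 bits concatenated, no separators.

s1 (pos 1,3,5,7,9,11,13,15,17,19,21,23,25,27,29,31): 1⊕0⊕1⊕1⊕0⊕1⊕1⊕0⊕1⊕0⊕0⊕1⊕1⊕0⊕1⊕1 = 0
s2 (pos 2,3,6,7,10,11,14,15,18,19,22,23,26,27,30,31): 0⊕0⊕1⊕1⊕1⊕1⊕1⊕0⊕1⊕0⊕0⊕1⊕1⊕0⊕0⊕1 = 1
s4 (pos 4,5,6,7,12,13,14,15,20,21,22,23,28,29,30,31): 0⊕1⊕1⊕1⊕1⊕1⊕1⊕0⊕1⊕0⊕0⊕1⊕1⊕1⊕0⊕1 = 1
s8 (pos 8,9,10,11,12,13,14,15,24,25,26,27,28,29,30,31): 1⊕0⊕1⊕1⊕1⊕1⊕1⊕0⊕1⊕1⊕1⊕0⊕1⊕1⊕0⊕1 = 0
s16 (pos 16,17,18,19,20,21,22,23,24,25,26,27,28,29,30,31): 0⊕1⊕1⊕0⊕1⊕0⊕0⊕1⊕1⊕1⊕1⊕0⊕1⊕1⊕0⊕1 = 0
Syndrome s16…s1 = 00110 → error at position 6.

00110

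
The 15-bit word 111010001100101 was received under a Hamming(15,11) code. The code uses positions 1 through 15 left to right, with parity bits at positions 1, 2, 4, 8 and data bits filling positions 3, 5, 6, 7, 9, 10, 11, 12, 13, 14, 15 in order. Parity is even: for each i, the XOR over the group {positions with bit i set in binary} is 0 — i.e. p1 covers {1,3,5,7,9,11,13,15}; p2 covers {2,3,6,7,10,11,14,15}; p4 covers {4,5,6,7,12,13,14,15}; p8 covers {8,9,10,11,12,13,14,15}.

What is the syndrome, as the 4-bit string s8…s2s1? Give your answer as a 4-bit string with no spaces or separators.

s1 (pos 1,3,5,7,9,11,13,15): 1⊕1⊕1⊕0⊕1⊕0⊕1⊕1 = 0
s2 (pos 2,3,6,7,10,11,14,15): 1⊕1⊕0⊕0⊕1⊕0⊕0⊕1 = 0
s4 (pos 4,5,6,7,12,13,14,15): 0⊕1⊕0⊕0⊕0⊕1⊕0⊕1 = 1
s8 (pos 8,9,10,11,12,13,14,15): 0⊕1⊕1⊕0⊕0⊕1⊕0⊕1 = 0
Syndrome s8…s1 = 0100 → error at position 4.

0100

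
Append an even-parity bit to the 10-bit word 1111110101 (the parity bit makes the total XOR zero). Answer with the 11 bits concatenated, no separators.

11111101010

XOR of the 10 data bits: 1⊕1⊕1⊕1⊕1⊕1⊕0⊕1⊕0⊕1 = 0
Parity bit = 0 (so all 11 bits XOR to 0).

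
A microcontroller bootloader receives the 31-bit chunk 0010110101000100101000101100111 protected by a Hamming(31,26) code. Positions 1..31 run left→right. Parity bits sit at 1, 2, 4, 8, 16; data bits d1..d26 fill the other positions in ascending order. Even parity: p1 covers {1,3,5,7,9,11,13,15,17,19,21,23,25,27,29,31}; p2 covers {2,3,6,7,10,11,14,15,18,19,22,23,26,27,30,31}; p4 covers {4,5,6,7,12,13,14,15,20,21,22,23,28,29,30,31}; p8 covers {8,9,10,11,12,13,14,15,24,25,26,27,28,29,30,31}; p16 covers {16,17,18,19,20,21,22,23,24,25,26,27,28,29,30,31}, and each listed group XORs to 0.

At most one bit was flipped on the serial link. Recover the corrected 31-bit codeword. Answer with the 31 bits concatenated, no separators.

0010100101000100101000101100111

s1 (pos 1,3,5,7,9,11,13,15,17,19,21,23,25,27,29,31): 0⊕1⊕1⊕0⊕0⊕0⊕0⊕0⊕1⊕1⊕0⊕1⊕1⊕0⊕1⊕1 = 0
s2 (pos 2,3,6,7,10,11,14,15,18,19,22,23,26,27,30,31): 0⊕1⊕1⊕0⊕1⊕0⊕1⊕0⊕0⊕1⊕0⊕1⊕1⊕0⊕1⊕1 = 1
s4 (pos 4,5,6,7,12,13,14,15,20,21,22,23,28,29,30,31): 0⊕1⊕1⊕0⊕0⊕0⊕1⊕0⊕0⊕0⊕0⊕1⊕0⊕1⊕1⊕1 = 1
s8 (pos 8,9,10,11,12,13,14,15,24,25,26,27,28,29,30,31): 1⊕0⊕1⊕0⊕0⊕0⊕1⊕0⊕0⊕1⊕1⊕0⊕0⊕1⊕1⊕1 = 0
s16 (pos 16,17,18,19,20,21,22,23,24,25,26,27,28,29,30,31): 0⊕1⊕0⊕1⊕0⊕0⊕0⊕1⊕0⊕1⊕1⊕0⊕0⊕1⊕1⊕1 = 0
Syndrome s16…s1 = 00110 → error at position 6.
Flip position 6: 0010110101000100101000101100111 → 0010100101000100101000101100111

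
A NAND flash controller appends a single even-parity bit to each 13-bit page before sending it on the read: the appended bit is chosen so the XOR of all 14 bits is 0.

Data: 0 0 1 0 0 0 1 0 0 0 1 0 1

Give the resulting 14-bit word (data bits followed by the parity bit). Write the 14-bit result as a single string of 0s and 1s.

XOR of the 13 data bits: 0⊕0⊕1⊕0⊕0⊕0⊕1⊕0⊕0⊕0⊕1⊕0⊕1 = 0
Parity bit = 0 (so all 14 bits XOR to 0).

00100010001010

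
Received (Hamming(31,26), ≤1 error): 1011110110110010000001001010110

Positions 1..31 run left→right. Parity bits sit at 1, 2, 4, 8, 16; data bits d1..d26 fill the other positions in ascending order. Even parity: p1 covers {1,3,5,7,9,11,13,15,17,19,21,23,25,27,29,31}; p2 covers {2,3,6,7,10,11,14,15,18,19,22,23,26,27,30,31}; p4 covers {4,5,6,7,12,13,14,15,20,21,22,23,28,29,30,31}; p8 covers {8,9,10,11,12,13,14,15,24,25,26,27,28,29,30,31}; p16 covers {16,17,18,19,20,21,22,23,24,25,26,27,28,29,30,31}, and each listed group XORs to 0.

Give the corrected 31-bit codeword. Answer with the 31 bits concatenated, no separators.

s1 (pos 1,3,5,7,9,11,13,15,17,19,21,23,25,27,29,31): 1⊕1⊕1⊕0⊕1⊕1⊕0⊕1⊕0⊕0⊕0⊕0⊕1⊕1⊕1⊕0 = 1
s2 (pos 2,3,6,7,10,11,14,15,18,19,22,23,26,27,30,31): 0⊕1⊕1⊕0⊕0⊕1⊕0⊕1⊕0⊕0⊕1⊕0⊕0⊕1⊕1⊕0 = 1
s4 (pos 4,5,6,7,12,13,14,15,20,21,22,23,28,29,30,31): 1⊕1⊕1⊕0⊕1⊕0⊕0⊕1⊕0⊕0⊕1⊕0⊕0⊕1⊕1⊕0 = 0
s8 (pos 8,9,10,11,12,13,14,15,24,25,26,27,28,29,30,31): 1⊕1⊕0⊕1⊕1⊕0⊕0⊕1⊕0⊕1⊕0⊕1⊕0⊕1⊕1⊕0 = 1
s16 (pos 16,17,18,19,20,21,22,23,24,25,26,27,28,29,30,31): 0⊕0⊕0⊕0⊕0⊕0⊕1⊕0⊕0⊕1⊕0⊕1⊕0⊕1⊕1⊕0 = 1
Syndrome s16…s1 = 11011 → error at position 27.
Flip position 27: 1011110110110010000001001010110 → 1011110110110010000001001000110

1011110110110010000001001000110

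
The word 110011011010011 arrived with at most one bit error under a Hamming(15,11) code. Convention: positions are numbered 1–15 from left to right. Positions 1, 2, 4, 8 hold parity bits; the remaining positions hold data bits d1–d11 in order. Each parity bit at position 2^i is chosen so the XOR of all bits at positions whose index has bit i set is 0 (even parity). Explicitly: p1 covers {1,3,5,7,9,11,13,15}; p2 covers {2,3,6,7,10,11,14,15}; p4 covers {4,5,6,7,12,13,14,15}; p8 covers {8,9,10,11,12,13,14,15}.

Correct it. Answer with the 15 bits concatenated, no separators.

110011011000011

s1 (pos 1,3,5,7,9,11,13,15): 1⊕0⊕1⊕0⊕1⊕1⊕0⊕1 = 1
s2 (pos 2,3,6,7,10,11,14,15): 1⊕0⊕1⊕0⊕0⊕1⊕1⊕1 = 1
s4 (pos 4,5,6,7,12,13,14,15): 0⊕1⊕1⊕0⊕0⊕0⊕1⊕1 = 0
s8 (pos 8,9,10,11,12,13,14,15): 1⊕1⊕0⊕1⊕0⊕0⊕1⊕1 = 1
Syndrome s8…s1 = 1011 → error at position 11.
Flip position 11: 110011011010011 → 110011011000011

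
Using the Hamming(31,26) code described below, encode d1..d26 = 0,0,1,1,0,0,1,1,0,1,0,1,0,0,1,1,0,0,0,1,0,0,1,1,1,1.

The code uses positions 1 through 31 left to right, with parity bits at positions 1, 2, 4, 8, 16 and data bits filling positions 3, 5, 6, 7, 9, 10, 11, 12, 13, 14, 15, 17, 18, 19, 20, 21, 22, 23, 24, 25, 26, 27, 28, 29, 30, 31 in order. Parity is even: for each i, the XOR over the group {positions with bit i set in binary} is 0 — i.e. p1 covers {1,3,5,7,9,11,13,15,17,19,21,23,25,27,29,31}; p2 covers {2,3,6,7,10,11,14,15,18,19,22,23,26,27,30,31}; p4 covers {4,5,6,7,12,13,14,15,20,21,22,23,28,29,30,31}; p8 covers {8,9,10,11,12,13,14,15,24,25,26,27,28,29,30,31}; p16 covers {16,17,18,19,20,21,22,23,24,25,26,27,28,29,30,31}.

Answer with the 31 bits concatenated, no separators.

1000011000110100100110001001111

Place data at non-parity positions: p1 p2 0 p4 0 1 1 p8 0 0 1 1 0 1 0 p16 1 0 0 1 1 0 0 0 1 0 0 1 1 1 1
p1 (pos 1,3,5,7,9,11,13,15,17,19,21,23,25,27,29,31): XOR of data positions = 0⊕0⊕1⊕0⊕1⊕0⊕0⊕1⊕0⊕1⊕0⊕1⊕0⊕1⊕1 = 1
p2 (pos 2,3,6,7,10,11,14,15,18,19,22,23,26,27,30,31): XOR of data positions = 0⊕1⊕1⊕0⊕1⊕1⊕0⊕0⊕0⊕0⊕0⊕0⊕0⊕1⊕1 = 0
p4 (pos 4,5,6,7,12,13,14,15,20,21,22,23,28,29,30,31): XOR of data positions = 0⊕1⊕1⊕1⊕0⊕1⊕0⊕1⊕1⊕0⊕0⊕1⊕1⊕1⊕1 = 0
p8 (pos 8,9,10,11,12,13,14,15,24,25,26,27,28,29,30,31): XOR of data positions = 0⊕0⊕1⊕1⊕0⊕1⊕0⊕0⊕1⊕0⊕0⊕1⊕1⊕1⊕1 = 0
p16 (pos 16,17,18,19,20,21,22,23,24,25,26,27,28,29,30,31): XOR of data positions = 1⊕0⊕0⊕1⊕1⊕0⊕0⊕0⊕1⊕0⊕0⊕1⊕1⊕1⊕1 = 0
Codeword: 1000011000110100100110001001111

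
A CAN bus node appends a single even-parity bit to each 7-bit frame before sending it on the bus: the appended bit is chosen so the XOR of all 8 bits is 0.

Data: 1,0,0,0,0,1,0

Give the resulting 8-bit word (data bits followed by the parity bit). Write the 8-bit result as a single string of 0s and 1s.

XOR of the 7 data bits: 1⊕0⊕0⊕0⊕0⊕1⊕0 = 0
Parity bit = 0 (so all 8 bits XOR to 0).

10000100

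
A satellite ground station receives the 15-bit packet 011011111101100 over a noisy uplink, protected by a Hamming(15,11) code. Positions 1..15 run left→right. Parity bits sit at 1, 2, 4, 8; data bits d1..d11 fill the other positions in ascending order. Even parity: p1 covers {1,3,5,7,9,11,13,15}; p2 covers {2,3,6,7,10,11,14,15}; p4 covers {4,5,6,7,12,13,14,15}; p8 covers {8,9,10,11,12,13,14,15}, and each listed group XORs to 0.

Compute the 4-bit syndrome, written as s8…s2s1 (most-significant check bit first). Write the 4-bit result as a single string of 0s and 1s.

s1 (pos 1,3,5,7,9,11,13,15): 0⊕1⊕1⊕1⊕1⊕0⊕1⊕0 = 1
s2 (pos 2,3,6,7,10,11,14,15): 1⊕1⊕1⊕1⊕1⊕0⊕0⊕0 = 1
s4 (pos 4,5,6,7,12,13,14,15): 0⊕1⊕1⊕1⊕1⊕1⊕0⊕0 = 1
s8 (pos 8,9,10,11,12,13,14,15): 1⊕1⊕1⊕0⊕1⊕1⊕0⊕0 = 1
Syndrome s8…s1 = 1111 → error at position 15.

1111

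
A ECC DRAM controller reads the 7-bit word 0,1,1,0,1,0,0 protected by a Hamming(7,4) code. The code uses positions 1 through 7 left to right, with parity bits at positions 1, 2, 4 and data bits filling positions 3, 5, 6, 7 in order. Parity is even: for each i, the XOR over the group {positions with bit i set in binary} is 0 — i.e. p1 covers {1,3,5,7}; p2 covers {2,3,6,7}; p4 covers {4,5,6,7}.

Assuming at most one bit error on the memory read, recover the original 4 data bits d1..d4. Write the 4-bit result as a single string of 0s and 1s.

s1 (pos 1,3,5,7): 0⊕1⊕1⊕0 = 0
s2 (pos 2,3,6,7): 1⊕1⊕0⊕0 = 0
s4 (pos 4,5,6,7): 0⊕1⊕0⊕0 = 1
Syndrome s4…s1 = 100 → error at position 4.
Flip position 4: 0110100 → 0111100
Read data bits from positions 3,5,6,7: 1100

1100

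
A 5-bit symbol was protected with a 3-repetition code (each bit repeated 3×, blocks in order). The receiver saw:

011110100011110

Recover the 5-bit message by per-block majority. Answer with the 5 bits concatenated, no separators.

Block 1 (011): 2 ones → 1
Block 2 (110): 2 ones → 1
Block 3 (100): 1 one → 0
Block 4 (011): 2 ones → 1
Block 5 (110): 2 ones → 1

11011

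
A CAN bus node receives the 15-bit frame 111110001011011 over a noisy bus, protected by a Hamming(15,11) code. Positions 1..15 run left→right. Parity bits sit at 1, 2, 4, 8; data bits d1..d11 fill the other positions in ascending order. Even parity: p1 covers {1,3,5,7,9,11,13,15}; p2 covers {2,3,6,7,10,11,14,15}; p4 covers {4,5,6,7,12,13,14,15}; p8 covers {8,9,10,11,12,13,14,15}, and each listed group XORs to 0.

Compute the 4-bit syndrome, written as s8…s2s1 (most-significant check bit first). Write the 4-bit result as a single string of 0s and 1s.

s1 (pos 1,3,5,7,9,11,13,15): 1⊕1⊕1⊕0⊕1⊕1⊕0⊕1 = 0
s2 (pos 2,3,6,7,10,11,14,15): 1⊕1⊕0⊕0⊕0⊕1⊕1⊕1 = 1
s4 (pos 4,5,6,7,12,13,14,15): 1⊕1⊕0⊕0⊕1⊕0⊕1⊕1 = 1
s8 (pos 8,9,10,11,12,13,14,15): 0⊕1⊕0⊕1⊕1⊕0⊕1⊕1 = 1
Syndrome s8…s1 = 1110 → error at position 14.

1110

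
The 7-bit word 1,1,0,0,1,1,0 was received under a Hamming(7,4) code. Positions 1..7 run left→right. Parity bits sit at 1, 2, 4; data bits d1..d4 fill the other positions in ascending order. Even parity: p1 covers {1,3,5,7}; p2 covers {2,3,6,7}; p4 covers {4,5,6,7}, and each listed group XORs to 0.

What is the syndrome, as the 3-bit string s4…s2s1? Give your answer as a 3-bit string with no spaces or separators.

s1 (pos 1,3,5,7): 1⊕0⊕1⊕0 = 0
s2 (pos 2,3,6,7): 1⊕0⊕1⊕0 = 0
s4 (pos 4,5,6,7): 0⊕1⊕1⊕0 = 0
Syndrome s4…s1 = 000 → no error.

000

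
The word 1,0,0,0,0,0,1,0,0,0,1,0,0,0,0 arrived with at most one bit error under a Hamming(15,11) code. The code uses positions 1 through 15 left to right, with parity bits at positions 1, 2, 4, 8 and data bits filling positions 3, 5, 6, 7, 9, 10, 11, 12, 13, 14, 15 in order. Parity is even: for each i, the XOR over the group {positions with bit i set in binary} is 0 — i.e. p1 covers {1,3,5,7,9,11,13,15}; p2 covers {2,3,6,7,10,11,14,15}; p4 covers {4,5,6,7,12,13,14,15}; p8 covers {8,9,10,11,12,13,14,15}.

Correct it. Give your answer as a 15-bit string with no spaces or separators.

100000100010100

s1 (pos 1,3,5,7,9,11,13,15): 1⊕0⊕0⊕1⊕0⊕1⊕0⊕0 = 1
s2 (pos 2,3,6,7,10,11,14,15): 0⊕0⊕0⊕1⊕0⊕1⊕0⊕0 = 0
s4 (pos 4,5,6,7,12,13,14,15): 0⊕0⊕0⊕1⊕0⊕0⊕0⊕0 = 1
s8 (pos 8,9,10,11,12,13,14,15): 0⊕0⊕0⊕1⊕0⊕0⊕0⊕0 = 1
Syndrome s8…s1 = 1101 → error at position 13.
Flip position 13: 100000100010000 → 100000100010100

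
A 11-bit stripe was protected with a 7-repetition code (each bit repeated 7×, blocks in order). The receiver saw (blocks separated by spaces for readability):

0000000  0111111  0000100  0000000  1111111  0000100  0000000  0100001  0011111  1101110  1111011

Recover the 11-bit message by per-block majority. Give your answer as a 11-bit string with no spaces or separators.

01001000111

Block 1 (0000000): 0 ones → 0
Block 2 (0111111): 6 ones → 1
Block 3 (0000100): 1 one → 0
Block 4 (0000000): 0 ones → 0
Block 5 (1111111): 7 ones → 1
Block 6 (0000100): 1 one → 0
Block 7 (0000000): 0 ones → 0
Block 8 (0100001): 2 ones → 0
Block 9 (0011111): 5 ones → 1
Block 10 (1101110): 5 ones → 1
Block 11 (1111011): 6 ones → 1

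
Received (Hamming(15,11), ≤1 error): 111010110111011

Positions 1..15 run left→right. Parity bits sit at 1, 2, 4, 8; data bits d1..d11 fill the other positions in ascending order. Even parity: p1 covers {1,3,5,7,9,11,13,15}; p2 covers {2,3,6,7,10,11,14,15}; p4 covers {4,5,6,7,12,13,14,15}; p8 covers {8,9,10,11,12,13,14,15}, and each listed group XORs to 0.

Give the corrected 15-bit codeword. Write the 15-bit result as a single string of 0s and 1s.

s1 (pos 1,3,5,7,9,11,13,15): 1⊕1⊕1⊕1⊕0⊕1⊕0⊕1 = 0
s2 (pos 2,3,6,7,10,11,14,15): 1⊕1⊕0⊕1⊕1⊕1⊕1⊕1 = 1
s4 (pos 4,5,6,7,12,13,14,15): 0⊕1⊕0⊕1⊕1⊕0⊕1⊕1 = 1
s8 (pos 8,9,10,11,12,13,14,15): 1⊕0⊕1⊕1⊕1⊕0⊕1⊕1 = 0
Syndrome s8…s1 = 0110 → error at position 6.
Flip position 6: 111010110111011 → 111011110111011

111011110111011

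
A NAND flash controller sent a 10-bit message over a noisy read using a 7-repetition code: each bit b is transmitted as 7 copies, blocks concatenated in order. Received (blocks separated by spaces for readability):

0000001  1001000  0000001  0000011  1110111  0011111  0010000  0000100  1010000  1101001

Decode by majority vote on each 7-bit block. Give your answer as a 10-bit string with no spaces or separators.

Block 1 (0000001): 1 one → 0
Block 2 (1001000): 2 ones → 0
Block 3 (0000001): 1 one → 0
Block 4 (0000011): 2 ones → 0
Block 5 (1110111): 6 ones → 1
Block 6 (0011111): 5 ones → 1
Block 7 (0010000): 1 one → 0
Block 8 (0000100): 1 one → 0
Block 9 (1010000): 2 ones → 0
Block 10 (1101001): 4 ones → 1

0000110001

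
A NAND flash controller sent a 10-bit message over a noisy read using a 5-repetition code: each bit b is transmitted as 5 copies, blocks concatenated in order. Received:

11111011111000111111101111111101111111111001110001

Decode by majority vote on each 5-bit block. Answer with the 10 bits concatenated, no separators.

Block 1 (11111): 5 ones → 1
Block 2 (01111): 4 ones → 1
Block 3 (10001): 2 ones → 0
Block 4 (11111): 5 ones → 1
Block 5 (10111): 4 ones → 1
Block 6 (11111): 5 ones → 1
Block 7 (01111): 4 ones → 1
Block 8 (11111): 5 ones → 1
Block 9 (10011): 3 ones → 1
Block 10 (10001): 2 ones → 0

1101111110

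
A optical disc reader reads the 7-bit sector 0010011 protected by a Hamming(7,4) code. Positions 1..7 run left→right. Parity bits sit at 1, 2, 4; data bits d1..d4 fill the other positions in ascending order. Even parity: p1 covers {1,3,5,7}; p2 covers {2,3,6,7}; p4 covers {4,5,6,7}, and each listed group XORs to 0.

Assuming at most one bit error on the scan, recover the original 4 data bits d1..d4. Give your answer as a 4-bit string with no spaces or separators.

s1 (pos 1,3,5,7): 0⊕1⊕0⊕1 = 0
s2 (pos 2,3,6,7): 0⊕1⊕1⊕1 = 1
s4 (pos 4,5,6,7): 0⊕0⊕1⊕1 = 0
Syndrome s4…s1 = 010 → error at position 2.
Flip position 2: 0010011 → 0110011
Read data bits from positions 3,5,6,7: 1011

1011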